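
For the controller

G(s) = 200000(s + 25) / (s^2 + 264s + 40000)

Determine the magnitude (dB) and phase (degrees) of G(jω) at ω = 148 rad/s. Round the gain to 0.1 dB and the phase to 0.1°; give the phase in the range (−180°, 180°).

At s = jω = j148:
zero (s+25): 25 + j148 → |·| = √(25²+148²) = √22529 ≈ 150.1, ∠ = arctan(148/25) ≈ 80.41°
quadratic: (j148)² + 264·j148 + 40000 = 18096 + j39072 → |·| ≈ 43059, ∠ ≈ 65.15°
|G| = 200000 · 150.1 / 43059 ≈ 697.18
Gain = 20 log₁₀(697.18) ≈ 56.87 dB
∠G = 80.41° − 65.15° = 15.26°

56.9 dB, 15.3°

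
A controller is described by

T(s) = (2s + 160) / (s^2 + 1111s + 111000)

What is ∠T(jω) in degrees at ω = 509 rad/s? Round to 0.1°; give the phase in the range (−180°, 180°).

Substitute s = j509:
Numerator: 2(j509) + 160 = 160 + j1018
Denominator: (j509)^2 + 1111(j509) + 111000 = -148081 + j565499
|N| = √(160² + 1018²) ≈ 1030.5, ∠N ≈ 81.07°
|D| = √(148081² + 565499²) ≈ 5.8457e+05, ∠D ≈ 104.67°
∠T = 81.07° − 104.67° = -23.60°

-23.6°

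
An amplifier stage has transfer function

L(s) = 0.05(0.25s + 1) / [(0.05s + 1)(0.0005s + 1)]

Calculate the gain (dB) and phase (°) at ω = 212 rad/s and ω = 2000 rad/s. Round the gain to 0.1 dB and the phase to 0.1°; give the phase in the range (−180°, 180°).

ω = 212: -12.1 dB, -1.7°; ω = 2000: -15.1 dB, -44.5°

At ω = 212 rad/s:
zero (1 + j212·0.25) = 1 + j53 → |·| ≈ 53.009, ∠ ≈ 88.92°
pole (1 + j212·0.05) = 1 + j10.6 → |·| ≈ 10.647, ∠ ≈ 84.61°
pole (1 + j212·0.0005) = 1 + j0.106 → |·| ≈ 1.0056, ∠ ≈ 6.05°
|L| = 0.05 · 53.009 / (10.647 · 1.0056) ≈ 0.24755
Gain = 20 log₁₀(0.24755) ≈ -12.13 dB
∠L = (88.92°) − (84.61° + 6.05°) = -1.74°

At ω = 2000 rad/s:
zero (1 + j2000·0.25) = 1 + j500 → |·| ≈ 500, ∠ ≈ 89.89°
pole (1 + j2000·0.05) = 1 + j100 → |·| ≈ 100, ∠ ≈ 89.43°
pole (1 + j2000·0.0005) = 1 + j1 → |·| ≈ 1.4142, ∠ ≈ 45.00°
|L| = 0.05 · 500 / (100 · 1.4142) ≈ 0.17678
Gain = 20 log₁₀(0.17678) ≈ -15.05 dB
∠L = (89.89°) − (89.43° + 45.00°) = -44.54°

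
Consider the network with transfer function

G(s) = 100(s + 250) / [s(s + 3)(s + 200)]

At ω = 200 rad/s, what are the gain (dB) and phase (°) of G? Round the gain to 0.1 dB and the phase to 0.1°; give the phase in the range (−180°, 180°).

At s = jω = j200:
zero (s+250): 250 + j200 → |·| = √(250²+200²) = √102500 ≈ 320.16, ∠ = arctan(200/250) ≈ 38.66°
pole (s+3): 3 + j200 → |·| = √(3²+200²) = √40009 ≈ 200.02, ∠ = arctan(200/3) ≈ 89.14°
pole (s+200): 200 + j200 → |·| = √(200²+200²) = √80000 ≈ 282.84, ∠ = arctan(200/200) ≈ 45.00°
pole at origin: |s| = 200, ∠ = 90.00° (in denominator)
|G| = 100 · 320.16 / 1.1315e+07 ≈ 0.0028295
Gain = 20 log₁₀(0.0028295) ≈ -50.97 dB
∠G = 38.66° − 224.14° = -185.48° ≡ 174.52° (principal value)

-51.0 dB, 174.5°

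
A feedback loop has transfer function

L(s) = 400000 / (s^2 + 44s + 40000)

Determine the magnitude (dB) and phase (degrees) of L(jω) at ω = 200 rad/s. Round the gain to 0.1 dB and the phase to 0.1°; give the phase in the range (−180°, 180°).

33.2 dB, -90.0°

At s = jω = j200:
quadratic: (j200)² + 44·j200 + 40000 = 0 + j8800 → |·| ≈ 8800, ∠ ≈ 90.00°
|L| = 400000 / 8800 ≈ 45.455
Gain = 20 log₁₀(45.455) ≈ 33.15 dB
∠L = 0.00° − 90.00° = -90.00°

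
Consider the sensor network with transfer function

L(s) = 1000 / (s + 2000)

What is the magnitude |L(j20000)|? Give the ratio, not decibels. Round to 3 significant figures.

0.0498

At s = jω = j20000:
pole (s+2000): 2000 + j20000 → |·| = √(2000²+20000²) = √404000000 ≈ 20100, ∠ = arctan(20000/2000) ≈ 84.29°
|L| = 1000 / 20100 ≈ 0.049751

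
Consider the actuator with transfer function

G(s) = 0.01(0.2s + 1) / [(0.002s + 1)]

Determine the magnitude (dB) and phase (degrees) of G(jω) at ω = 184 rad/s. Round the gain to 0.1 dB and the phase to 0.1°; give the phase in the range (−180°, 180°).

-9.2 dB, 68.2°

At ω = 184 rad/s:
zero (1 + j184·0.2) = 1 + j36.8 → |·| ≈ 36.814, ∠ ≈ 88.44°
pole (1 + j184·0.002) = 1 + j0.368 → |·| ≈ 1.0656, ∠ ≈ 20.20°
|G| = 0.01 · 36.814 / (1.0656) ≈ 0.34548
Gain = 20 log₁₀(0.34548) ≈ -9.23 dB
∠G = (88.44°) − (20.20°) = 68.24°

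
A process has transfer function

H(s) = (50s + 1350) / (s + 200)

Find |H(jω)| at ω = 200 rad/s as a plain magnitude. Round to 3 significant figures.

Substitute s = j200:
Numerator: 50(j200) + 1350 = 1350 + j10000
Denominator: (j200) + 200 = 200 + j200
|N| = √(1350² + 10000²) ≈ 10091, ∠N ≈ 82.31°
|D| = √(200² + 200²) ≈ 282.84, ∠D ≈ 45.00°
|H| = 10091 / 282.84 ≈ 35.677

35.7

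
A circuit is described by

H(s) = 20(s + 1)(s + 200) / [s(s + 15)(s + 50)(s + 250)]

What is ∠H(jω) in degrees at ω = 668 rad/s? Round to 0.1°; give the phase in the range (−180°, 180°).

-170.7°

At s = jω = j668:
zero (s+1): 1 + j668 → |·| = √(1²+668²) = √446225 ≈ 668, ∠ = arctan(668/1) ≈ 89.91°
zero (s+200): 200 + j668 → |·| = √(200²+668²) = √486224 ≈ 697.3, ∠ = arctan(668/200) ≈ 73.33°
pole (s+15): 15 + j668 → |·| = √(15²+668²) = √446449 ≈ 668.17, ∠ = arctan(668/15) ≈ 88.71°
pole (s+50): 50 + j668 → |·| = √(50²+668²) = √448724 ≈ 669.87, ∠ = arctan(668/50) ≈ 85.72°
pole (s+250): 250 + j668 → |·| = √(250²+668²) = √508724 ≈ 713.25, ∠ = arctan(668/250) ≈ 69.48°
pole at origin: |s| = 668, ∠ = 90.00° (in denominator)
∠H = 163.24° − 333.91° = -170.67°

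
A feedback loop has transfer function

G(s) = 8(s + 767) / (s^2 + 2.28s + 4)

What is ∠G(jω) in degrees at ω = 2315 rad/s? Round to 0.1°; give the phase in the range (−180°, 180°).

-108.3°

At s = jω = j2315:
zero (s+767): 767 + j2315 → |·| = √(767²+2315²) = √5947514 ≈ 2438.8, ∠ = arctan(2315/767) ≈ 71.67°
quadratic: (j2315)² + 2.28·j2315 + 4 = -5359221 + j5278.2 → |·| ≈ 5.3592e+06, ∠ ≈ 179.94°
∠G = 71.67° − 179.94° = -108.27°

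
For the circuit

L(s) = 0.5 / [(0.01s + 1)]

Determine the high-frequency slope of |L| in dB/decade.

Each pole contributes −20 dB/decade at high frequency; each zero contributes +20 dB/decade.
Net: 0 zero(s) − 1 pole(s) → -20 dB/decade.

-20 dB/decade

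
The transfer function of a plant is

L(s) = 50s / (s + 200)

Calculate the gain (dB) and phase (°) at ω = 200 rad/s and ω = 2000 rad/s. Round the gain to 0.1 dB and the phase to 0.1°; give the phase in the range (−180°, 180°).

ω = 200: 31.0 dB, 45.0°; ω = 2000: 33.9 dB, 5.7°

At s = jω = j200:
zero at origin: s = j200 → |·| = 200, ∠ = 90.00°
pole (s+200): 200 + j200 → |·| = √(200²+200²) = √80000 ≈ 282.84, ∠ = arctan(200/200) ≈ 45.00°
|L| = 50 · 200 / 282.84 ≈ 35.356
Gain = 20 log₁₀(35.356) ≈ 30.97 dB
∠L = 90.00° − 45.00° = 45.00°

At s = jω = j2000:
zero at origin: s = j2000 → |·| = 2000, ∠ = 90.00°
pole (s+200): 200 + j2000 → |·| = √(200²+2000²) = √4040000 ≈ 2010, ∠ = arctan(2000/200) ≈ 84.29°
|L| = 50 · 2000 / 2010 ≈ 49.751
Gain = 20 log₁₀(49.751) ≈ 33.94 dB
∠L = 90.00° − 84.29° = 5.71°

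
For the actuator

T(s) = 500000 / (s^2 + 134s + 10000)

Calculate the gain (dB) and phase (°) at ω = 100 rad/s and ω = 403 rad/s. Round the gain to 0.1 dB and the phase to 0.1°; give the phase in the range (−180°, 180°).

At s = jω = j100:
quadratic: (j100)² + 134·j100 + 10000 = 0 + j13400 → |·| ≈ 13400, ∠ ≈ 90.00°
|T| = 500000 / 13400 ≈ 37.313
Gain = 20 log₁₀(37.313) ≈ 31.44 dB
∠T = 0.00° − 90.00° = -90.00°

At s = jω = j403:
quadratic: (j403)² + 134·j403 + 10000 = -152409 + j54002 → |·| ≈ 1.6169e+05, ∠ ≈ 160.49°
|T| = 500000 / 1.6169e+05 ≈ 3.0923
Gain = 20 log₁₀(3.0923) ≈ 9.81 dB
∠T = 0.00° − 160.49° = -160.49°

ω = 100: 31.4 dB, -90.0°; ω = 403: 9.8 dB, -160.5°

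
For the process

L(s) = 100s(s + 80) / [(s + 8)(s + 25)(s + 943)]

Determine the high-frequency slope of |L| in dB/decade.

Each pole contributes −20 dB/decade at high frequency; each zero contributes +20 dB/decade.
Net: 2 zero(s) − 3 pole(s) → -20 dB/decade.

-20 dB/decade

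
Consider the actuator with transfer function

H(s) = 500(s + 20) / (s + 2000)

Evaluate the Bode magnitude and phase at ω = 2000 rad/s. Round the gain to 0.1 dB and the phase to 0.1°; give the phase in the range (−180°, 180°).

51.0 dB, 44.4°

At s = jω = j2000:
zero (s+20): 20 + j2000 → |·| = √(20²+2000²) = √4000400 ≈ 2000.1, ∠ = arctan(2000/20) ≈ 89.43°
pole (s+2000): 2000 + j2000 → |·| = √(2000²+2000²) = √8000000 ≈ 2828.4, ∠ = arctan(2000/2000) ≈ 45.00°
|H| = 500 · 2000.1 / 2828.4 ≈ 353.57
Gain = 20 log₁₀(353.57) ≈ 50.97 dB
∠H = 89.43° − 45.00° = 44.43°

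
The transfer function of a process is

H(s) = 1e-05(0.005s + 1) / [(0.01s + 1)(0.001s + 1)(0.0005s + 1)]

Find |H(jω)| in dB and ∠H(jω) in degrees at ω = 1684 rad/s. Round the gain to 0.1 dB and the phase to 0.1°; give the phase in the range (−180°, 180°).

-114.1 dB, -102.8°

At ω = 1684 rad/s:
zero (1 + j1684·0.005) = 1 + j8.42 → |·| ≈ 8.4792, ∠ ≈ 83.23°
pole (1 + j1684·0.01) = 1 + j16.84 → |·| ≈ 16.87, ∠ ≈ 86.60°
pole (1 + j1684·0.001) = 1 + j1.684 → |·| ≈ 1.9585, ∠ ≈ 59.30°
pole (1 + j1684·0.0005) = 1 + j0.842 → |·| ≈ 1.3073, ∠ ≈ 40.10°
|H| = 1e-05 · 8.4792 / (16.87 · 1.9585 · 1.3073) ≈ 1.9631e-06
Gain = 20 log₁₀(1.9631e-06) ≈ -114.14 dB
∠H = (83.23°) − (86.60° + 59.30° + 40.10°) = -102.77°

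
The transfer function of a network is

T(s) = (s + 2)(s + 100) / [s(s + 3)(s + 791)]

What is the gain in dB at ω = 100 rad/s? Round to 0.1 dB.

At s = jω = j100:
zero (s+2): 2 + j100 → |·| = √(2²+100²) = √10004 ≈ 100.02, ∠ = arctan(100/2) ≈ 88.85°
zero (s+100): 100 + j100 → |·| = √(100²+100²) = √20000 ≈ 141.42, ∠ = arctan(100/100) ≈ 45.00°
pole (s+3): 3 + j100 → |·| = √(3²+100²) = √10009 ≈ 100.04, ∠ = arctan(100/3) ≈ 88.28°
pole (s+791): 791 + j100 → |·| = √(791²+100²) = √635681 ≈ 797.3, ∠ = arctan(100/791) ≈ 7.21°
pole at origin: |s| = 100, ∠ = 90.00° (in denominator)
|T| = 1 · 14145 / 7.9762e+06 ≈ 0.0017734
Gain = 20 log₁₀(0.0017734) ≈ -55.02 dB

-55.0 dB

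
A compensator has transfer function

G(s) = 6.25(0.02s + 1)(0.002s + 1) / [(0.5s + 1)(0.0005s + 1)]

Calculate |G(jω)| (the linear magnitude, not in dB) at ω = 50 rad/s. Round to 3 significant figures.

0.355

At ω = 50 rad/s:
zero (1 + j50·0.02) = 1 + j1 → |·| ≈ 1.4142, ∠ ≈ 45.00°
zero (1 + j50·0.002) = 1 + j0.1 → |·| ≈ 1.005, ∠ ≈ 5.71°
pole (1 + j50·0.5) = 1 + j25 → |·| ≈ 25.02, ∠ ≈ 87.71°
pole (1 + j50·0.0005) = 1 + j0.025 → |·| ≈ 1.0003, ∠ ≈ 1.43°
|G| = 6.25 · 1.4142 · 1.005 / (25.02 · 1.0003) ≈ 0.35493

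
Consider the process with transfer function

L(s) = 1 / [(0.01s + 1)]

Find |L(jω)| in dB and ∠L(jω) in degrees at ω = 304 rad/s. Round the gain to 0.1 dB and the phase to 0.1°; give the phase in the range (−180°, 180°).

-10.1 dB, -71.8°

At ω = 304 rad/s:
pole (1 + j304·0.01) = 1 + j3.04 → |·| ≈ 3.2002, ∠ ≈ 71.79°
|L| = 1 · 1 / (3.2002) ≈ 0.31248
Gain = 20 log₁₀(0.31248) ≈ -10.10 dB
∠L = (0°) − (71.79°) = -71.79°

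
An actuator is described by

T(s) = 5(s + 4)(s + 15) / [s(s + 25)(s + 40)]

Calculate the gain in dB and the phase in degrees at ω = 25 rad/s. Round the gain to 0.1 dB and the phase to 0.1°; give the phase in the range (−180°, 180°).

At s = jω = j25:
zero (s+4): 4 + j25 → |·| = √(4²+25²) = √641 ≈ 25.318, ∠ = arctan(25/4) ≈ 80.91°
zero (s+15): 15 + j25 → |·| = √(15²+25²) = √850 ≈ 29.155, ∠ = arctan(25/15) ≈ 59.04°
pole (s+25): 25 + j25 → |·| = √(25²+25²) = √1250 ≈ 35.355, ∠ = arctan(25/25) ≈ 45.00°
pole (s+40): 40 + j25 → |·| = √(40²+25²) = √2225 ≈ 47.17, ∠ = arctan(25/40) ≈ 32.01°
pole at origin: |s| = 25, ∠ = 90.00° (in denominator)
|T| = 5 · 738.15 / 41692 ≈ 0.088524
Gain = 20 log₁₀(0.088524) ≈ -21.06 dB
∠T = 139.95° − 167.01° = -27.06°

-21.1 dB, -27.1°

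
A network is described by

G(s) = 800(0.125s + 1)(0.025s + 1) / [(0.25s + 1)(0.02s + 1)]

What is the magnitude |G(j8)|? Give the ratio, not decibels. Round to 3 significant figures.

510

At ω = 8 rad/s:
zero (1 + j8·0.125) = 1 + j1 → |·| ≈ 1.4142, ∠ ≈ 45.00°
zero (1 + j8·0.025) = 1 + j0.2 → |·| ≈ 1.0198, ∠ ≈ 11.31°
pole (1 + j8·0.25) = 1 + j2 → |·| ≈ 2.2361, ∠ ≈ 63.43°
pole (1 + j8·0.02) = 1 + j0.16 → |·| ≈ 1.0127, ∠ ≈ 9.09°
|G| = 800 · 1.4142 · 1.0198 / (2.2361 · 1.0127) ≈ 509.5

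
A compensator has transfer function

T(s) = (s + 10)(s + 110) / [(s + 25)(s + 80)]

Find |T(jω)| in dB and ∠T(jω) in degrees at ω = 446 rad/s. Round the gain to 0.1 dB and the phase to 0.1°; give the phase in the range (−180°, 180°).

At s = jω = j446:
zero (s+10): 10 + j446 → |·| = √(10²+446²) = √199016 ≈ 446.11, ∠ = arctan(446/10) ≈ 88.72°
zero (s+110): 110 + j446 → |·| = √(110²+446²) = √211016 ≈ 459.36, ∠ = arctan(446/110) ≈ 76.15°
pole (s+25): 25 + j446 → |·| = √(25²+446²) = √199541 ≈ 446.7, ∠ = arctan(446/25) ≈ 86.79°
pole (s+80): 80 + j446 → |·| = √(80²+446²) = √205316 ≈ 453.12, ∠ = arctan(446/80) ≈ 79.83°
|T| = 1 · 2.0493e+05 / 2.0241e+05 ≈ 1.0124
Gain = 20 log₁₀(1.0124) ≈ 0.11 dB
∠T = 164.87° − 166.62° = -1.75°

0.1 dB, -1.8°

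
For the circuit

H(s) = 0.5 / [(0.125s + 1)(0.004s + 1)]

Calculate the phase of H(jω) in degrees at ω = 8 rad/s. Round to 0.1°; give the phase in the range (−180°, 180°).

At ω = 8 rad/s:
pole (1 + j8·0.125) = 1 + j1 → |·| ≈ 1.4142, ∠ ≈ 45.00°
pole (1 + j8·0.004) = 1 + j0.032 → |·| ≈ 1.0005, ∠ ≈ 1.83°
∠H = (0°) − (45.00° + 1.83°) = -46.83°

-46.8°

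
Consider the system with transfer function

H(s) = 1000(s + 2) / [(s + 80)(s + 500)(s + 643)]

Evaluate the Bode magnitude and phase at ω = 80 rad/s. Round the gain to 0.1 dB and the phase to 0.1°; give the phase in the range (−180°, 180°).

At s = jω = j80:
zero (s+2): 2 + j80 → |·| = √(2²+80²) = √6404 ≈ 80.025, ∠ = arctan(80/2) ≈ 88.57°
pole (s+80): 80 + j80 → |·| = √(80²+80²) = √12800 ≈ 113.14, ∠ = arctan(80/80) ≈ 45.00°
pole (s+500): 500 + j80 → |·| = √(500²+80²) = √256400 ≈ 506.36, ∠ = arctan(80/500) ≈ 9.09°
pole (s+643): 643 + j80 → |·| = √(643²+80²) = √419849 ≈ 647.96, ∠ = arctan(80/643) ≈ 7.09°
|H| = 1000 · 80.025 / 3.7121e+07 ≈ 0.0021558
Gain = 20 log₁₀(0.0021558) ≈ -53.33 dB
∠H = 88.57° − 61.18° = 27.39°

-53.3 dB, 27.4°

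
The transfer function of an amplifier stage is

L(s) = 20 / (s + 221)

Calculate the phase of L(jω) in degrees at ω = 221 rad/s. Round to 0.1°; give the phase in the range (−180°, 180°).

At s = jω = j221:
pole (s+221): 221 + j221 → |·| = √(221²+221²) = √97682 ≈ 312.54, ∠ = arctan(221/221) ≈ 45.00°
∠L = 0.00° − 45.00° = -45.00°

-45.0°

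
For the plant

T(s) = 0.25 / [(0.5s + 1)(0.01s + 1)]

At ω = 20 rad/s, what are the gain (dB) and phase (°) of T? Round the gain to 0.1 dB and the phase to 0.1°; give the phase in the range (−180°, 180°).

At ω = 20 rad/s:
pole (1 + j20·0.5) = 1 + j10 → |·| ≈ 10.05, ∠ ≈ 84.29°
pole (1 + j20·0.01) = 1 + j0.2 → |·| ≈ 1.0198, ∠ ≈ 11.31°
|T| = 0.25 · 1 / (10.05 · 1.0198) ≈ 0.024393
Gain = 20 log₁₀(0.024393) ≈ -32.25 dB
∠T = (0°) − (84.29° + 11.31°) = -95.60°

-32.3 dB, -95.6°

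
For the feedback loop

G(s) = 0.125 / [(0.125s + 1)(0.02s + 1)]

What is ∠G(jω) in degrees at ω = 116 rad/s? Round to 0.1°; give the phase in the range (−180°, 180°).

At ω = 116 rad/s:
pole (1 + j116·0.125) = 1 + j14.5 → |·| ≈ 14.534, ∠ ≈ 86.05°
pole (1 + j116·0.02) = 1 + j2.32 → |·| ≈ 2.5263, ∠ ≈ 66.68°
∠G = (0°) − (86.05° + 66.68°) = -152.73°

-152.7°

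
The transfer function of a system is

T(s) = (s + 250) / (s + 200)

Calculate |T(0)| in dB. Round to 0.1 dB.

T(0) = 1·250 / (200) = 1.25
20 log₁₀(1.25) ≈ 1.94 dB

1.9 dB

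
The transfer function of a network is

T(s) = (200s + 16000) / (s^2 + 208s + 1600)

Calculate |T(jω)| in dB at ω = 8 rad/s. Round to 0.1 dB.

Substitute s = j8:
Numerator: 200(j8) + 16000 = 16000 + j1600
Denominator: (j8)^2 + 208(j8) + 1600 = 1536 + j1664
|N| = √(16000² + 1600²) ≈ 16080, ∠N ≈ 5.71°
|D| = √(1536² + 1664²) ≈ 2264.6, ∠D ≈ 47.29°
|T| = 16080 / 2264.6 ≈ 7.1006
Gain = 20 log₁₀(7.1006) ≈ 17.03 dB

17.0 dB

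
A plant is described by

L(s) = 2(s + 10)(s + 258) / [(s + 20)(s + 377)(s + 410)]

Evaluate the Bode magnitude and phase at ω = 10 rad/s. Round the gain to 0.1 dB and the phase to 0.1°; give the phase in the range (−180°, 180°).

At s = jω = j10:
zero (s+10): 10 + j10 → |·| = √(10²+10²) = √200 ≈ 14.142, ∠ = arctan(10/10) ≈ 45.00°
zero (s+258): 258 + j10 → |·| = √(258²+10²) = √66664 ≈ 258.19, ∠ = arctan(10/258) ≈ 2.22°
pole (s+20): 20 + j10 → |·| = √(20²+10²) = √500 ≈ 22.361, ∠ = arctan(10/20) ≈ 26.57°
pole (s+377): 377 + j10 → |·| = √(377²+10²) = √142229 ≈ 377.13, ∠ = arctan(10/377) ≈ 1.52°
pole (s+410): 410 + j10 → |·| = √(410²+10²) = √168200 ≈ 410.12, ∠ = arctan(10/410) ≈ 1.40°
|L| = 2 · 3651.3 / 3.4585e+06 ≈ 0.0021115
Gain = 20 log₁₀(0.0021115) ≈ -53.51 dB
∠L = 47.22° − 29.49° = 17.73°

-53.5 dB, 17.7°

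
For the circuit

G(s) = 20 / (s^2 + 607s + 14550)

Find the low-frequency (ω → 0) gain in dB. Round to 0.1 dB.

-57.2 dB

G(0) = 20 / 14550 ≈ 0.0013746
20 log₁₀(0.0013746) ≈ -57.24 dB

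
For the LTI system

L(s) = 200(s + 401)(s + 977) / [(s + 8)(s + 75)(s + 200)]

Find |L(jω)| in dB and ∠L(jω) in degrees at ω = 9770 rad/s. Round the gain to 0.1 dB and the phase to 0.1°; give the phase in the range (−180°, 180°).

-33.7 dB, -96.4°

At s = jω = j9770:
zero (s+401): 401 + j9770 → |·| = √(401²+9770²) = √95613701 ≈ 9778.2, ∠ = arctan(9770/401) ≈ 87.65°
zero (s+977): 977 + j9770 → |·| = √(977²+9770²) = √96407429 ≈ 9818.7, ∠ = arctan(9770/977) ≈ 84.29°
pole (s+8): 8 + j9770 → |·| = √(8²+9770²) = √95452964 ≈ 9770, ∠ = arctan(9770/8) ≈ 89.95°
pole (s+75): 75 + j9770 → |·| = √(75²+9770²) = √95458525 ≈ 9770.3, ∠ = arctan(9770/75) ≈ 89.56°
pole (s+200): 200 + j9770 → |·| = √(200²+9770²) = √95492900 ≈ 9772, ∠ = arctan(9770/200) ≈ 88.83°
|L| = 200 · 9.6009e+07 / 9.3279e+11 ≈ 0.020585
Gain = 20 log₁₀(0.020585) ≈ -33.73 dB
∠L = 171.94° − 268.34° = -96.40°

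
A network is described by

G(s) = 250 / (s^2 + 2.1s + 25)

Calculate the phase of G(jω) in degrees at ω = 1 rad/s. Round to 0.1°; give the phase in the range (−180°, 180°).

At s = jω = j1:
quadratic: (j1)² + 2.1·j1 + 25 = 24 + j2.1 → |·| ≈ 24.092, ∠ ≈ 5.00°
∠G = 0.00° − 5.00° = -5.00°

-5.0°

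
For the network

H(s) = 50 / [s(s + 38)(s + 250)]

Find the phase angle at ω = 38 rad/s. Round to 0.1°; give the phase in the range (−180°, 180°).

At s = jω = j38:
pole (s+38): 38 + j38 → |·| = √(38²+38²) = √2888 ≈ 53.74, ∠ = arctan(38/38) ≈ 45.00°
pole (s+250): 250 + j38 → |·| = √(250²+38²) = √63944 ≈ 252.87, ∠ = arctan(38/250) ≈ 8.64°
pole at origin: |s| = 38, ∠ = 90.00° (in denominator)
∠H = 0.00° − 143.64° = -143.64°

-143.6°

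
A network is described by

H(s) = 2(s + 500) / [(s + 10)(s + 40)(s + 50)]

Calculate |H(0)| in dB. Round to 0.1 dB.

H(0) = 2·500 / (10·40·50) = 0.05
20 log₁₀(0.05) ≈ -26.02 dB

-26.0 dB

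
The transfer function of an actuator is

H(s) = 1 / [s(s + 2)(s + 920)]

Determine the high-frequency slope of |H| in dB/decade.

Each pole contributes −20 dB/decade at high frequency; each zero contributes +20 dB/decade.
Net: 0 zero(s) − 3 pole(s) → -60 dB/decade.

-60 dB/decade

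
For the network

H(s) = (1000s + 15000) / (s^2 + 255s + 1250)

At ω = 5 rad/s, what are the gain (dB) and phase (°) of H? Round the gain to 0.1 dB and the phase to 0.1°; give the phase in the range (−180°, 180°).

19.0 dB, -27.7°

Substitute s = j5:
Numerator: 1000(j5) + 15000 = 15000 + j5000
Denominator: (j5)^2 + 255(j5) + 1250 = 1225 + j1275
|N| = √(15000² + 5000²) ≈ 15811, ∠N ≈ 18.43°
|D| = √(1225² + 1275²) ≈ 1768.1, ∠D ≈ 46.15°
|H| = 15811 / 1768.1 ≈ 8.9424
Gain = 20 log₁₀(8.9424) ≈ 19.03 dB
∠H = 18.43° − 46.15° = -27.72°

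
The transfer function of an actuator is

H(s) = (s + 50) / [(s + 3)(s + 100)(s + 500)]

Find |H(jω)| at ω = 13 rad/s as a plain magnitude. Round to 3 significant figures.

At s = jω = j13:
zero (s+50): 50 + j13 → |·| = √(50²+13²) = √2669 ≈ 51.662, ∠ = arctan(13/50) ≈ 14.57°
pole (s+3): 3 + j13 → |·| = √(3²+13²) = √178 ≈ 13.342, ∠ = arctan(13/3) ≈ 77.01°
pole (s+100): 100 + j13 → |·| = √(100²+13²) = √10169 ≈ 100.84, ∠ = arctan(13/100) ≈ 7.41°
pole (s+500): 500 + j13 → |·| = √(500²+13²) = √250169 ≈ 500.17, ∠ = arctan(13/500) ≈ 1.49°
|H| = 1 · 51.662 / 6.7293e+05 ≈ 7.6772e-05

7.68e-05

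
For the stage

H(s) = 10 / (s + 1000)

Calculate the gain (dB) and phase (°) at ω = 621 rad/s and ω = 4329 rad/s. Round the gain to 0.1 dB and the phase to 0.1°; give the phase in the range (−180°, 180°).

ω = 621: -41.4 dB, -31.8°; ω = 4329: -53.0 dB, -77.0°

Substitute s = j621:
Numerator: 10 = 10 + j0
Denominator: (j621) + 1000 = 1000 + j621
|N| = √(10² + 0²) ≈ 10, ∠N ≈ 0.00°
|D| = √(1000² + 621²) ≈ 1177.1, ∠D ≈ 31.84°
|H| = 10 / 1177.1 ≈ 0.0084955
Gain = 20 log₁₀(0.0084955) ≈ -41.42 dB
∠H = 0.00° − 31.84° = -31.84°

Substitute s = j4329:
Numerator: 10 = 10 + j0
Denominator: (j4329) + 1000 = 1000 + j4329
|N| = √(10² + 0²) ≈ 10, ∠N ≈ 0.00°
|D| = √(1000² + 4329²) ≈ 4443, ∠D ≈ 76.99°
|H| = 10 / 4443 ≈ 0.0022507
Gain = 20 log₁₀(0.0022507) ≈ -52.95 dB
∠H = 0.00° − 76.99° = -76.99°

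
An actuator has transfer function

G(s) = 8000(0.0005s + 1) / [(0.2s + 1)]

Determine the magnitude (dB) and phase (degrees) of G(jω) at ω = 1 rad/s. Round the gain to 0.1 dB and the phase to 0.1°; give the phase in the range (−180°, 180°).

77.9 dB, -11.3°

At ω = 1 rad/s:
zero (1 + j1·0.0005) = 1 + j0.0005 → |·| ≈ 1, ∠ ≈ 0.03°
pole (1 + j1·0.2) = 1 + j0.2 → |·| ≈ 1.0198, ∠ ≈ 11.31°
|G| = 8000 · 1 / (1.0198) ≈ 7844.7
Gain = 20 log₁₀(7844.7) ≈ 77.89 dB
∠G = (0.03°) − (11.31°) = -11.28°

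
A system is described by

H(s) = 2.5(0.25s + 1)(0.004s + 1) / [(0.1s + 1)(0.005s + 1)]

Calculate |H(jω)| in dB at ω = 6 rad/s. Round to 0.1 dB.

11.7 dB

At ω = 6 rad/s:
zero (1 + j6·0.25) = 1 + j1.5 → |·| ≈ 1.8028, ∠ ≈ 56.31°
zero (1 + j6·0.004) = 1 + j0.024 → |·| ≈ 1.0003, ∠ ≈ 1.37°
pole (1 + j6·0.1) = 1 + j0.6 → |·| ≈ 1.1662, ∠ ≈ 30.96°
pole (1 + j6·0.005) = 1 + j0.03 → |·| ≈ 1.0004, ∠ ≈ 1.72°
|H| = 2.5 · 1.8028 · 1.0003 / (1.1662 · 1.0004) ≈ 3.8643
Gain = 20 log₁₀(3.8643) ≈ 11.74 dB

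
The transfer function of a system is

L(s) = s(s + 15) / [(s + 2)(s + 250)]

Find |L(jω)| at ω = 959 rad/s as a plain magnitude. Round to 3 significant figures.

0.968

At s = jω = j959:
zero (s+15): 15 + j959 → |·| = √(15²+959²) = √919906 ≈ 959.12, ∠ = arctan(959/15) ≈ 89.10°
zero at origin: s = j959 → |·| = 959, ∠ = 90.00°
pole (s+2): 2 + j959 → |·| = √(2²+959²) = √919685 ≈ 959, ∠ = arctan(959/2) ≈ 89.88°
pole (s+250): 250 + j959 → |·| = √(250²+959²) = √982181 ≈ 991.05, ∠ = arctan(959/250) ≈ 75.39°
|L| = 1 · 9.198e+05 / 9.5042e+05 ≈ 0.96778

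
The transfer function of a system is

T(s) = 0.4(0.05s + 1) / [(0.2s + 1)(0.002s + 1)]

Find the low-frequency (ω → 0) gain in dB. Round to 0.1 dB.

T(0) = 0.4 · 1 / 1 = 0.4
20 log₁₀(0.4) ≈ -7.96 dB

-8.0 dB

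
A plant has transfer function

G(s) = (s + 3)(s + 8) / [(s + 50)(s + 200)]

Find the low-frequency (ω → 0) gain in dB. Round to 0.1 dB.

G(0) = 1·3·8 / (50·200) = 0.0024
20 log₁₀(0.0024) ≈ -52.40 dB

-52.4 dB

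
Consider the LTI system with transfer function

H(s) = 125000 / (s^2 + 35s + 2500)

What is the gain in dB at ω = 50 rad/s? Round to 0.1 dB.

37.1 dB

At s = jω = j50:
quadratic: (j50)² + 35·j50 + 2500 = 0 + j1750 → |·| ≈ 1750, ∠ ≈ 90.00°
|H| = 125000 / 1750 ≈ 71.429
Gain = 20 log₁₀(71.429) ≈ 37.08 dB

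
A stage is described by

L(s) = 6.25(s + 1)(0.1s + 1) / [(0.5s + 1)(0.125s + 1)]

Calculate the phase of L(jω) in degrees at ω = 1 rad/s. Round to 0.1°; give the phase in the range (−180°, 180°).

17.0°

At ω = 1 rad/s:
zero (1 + j1·1) = 1 + j1 → |·| ≈ 1.4142, ∠ ≈ 45.00°
zero (1 + j1·0.1) = 1 + j0.1 → |·| ≈ 1.005, ∠ ≈ 5.71°
pole (1 + j1·0.5) = 1 + j0.5 → |·| ≈ 1.118, ∠ ≈ 26.57°
pole (1 + j1·0.125) = 1 + j0.125 → |·| ≈ 1.0078, ∠ ≈ 7.13°
∠L = (45.00° + 5.71°) − (26.57° + 7.13°) = 17.01°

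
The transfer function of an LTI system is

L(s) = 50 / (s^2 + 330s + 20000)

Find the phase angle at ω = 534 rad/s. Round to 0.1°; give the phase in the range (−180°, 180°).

Substitute s = j534:
Numerator: 50 = 50 + j0
Denominator: (j534)^2 + 330(j534) + 20000 = -265156 + j176220
|N| = √(50² + 0²) ≈ 50, ∠N ≈ 0.00°
|D| = √(265156² + 176220²) ≈ 3.1837e+05, ∠D ≈ 146.39°
∠L = 0.00° − 146.39° = -146.39°

-146.4°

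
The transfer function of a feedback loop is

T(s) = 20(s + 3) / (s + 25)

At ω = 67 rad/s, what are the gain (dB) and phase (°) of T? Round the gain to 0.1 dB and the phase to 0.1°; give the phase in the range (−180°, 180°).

25.5 dB, 17.9°

At s = jω = j67:
zero (s+3): 3 + j67 → |·| = √(3²+67²) = √4498 ≈ 67.067, ∠ = arctan(67/3) ≈ 87.44°
pole (s+25): 25 + j67 → |·| = √(25²+67²) = √5114 ≈ 71.512, ∠ = arctan(67/25) ≈ 69.54°
|T| = 20 · 67.067 / 71.512 ≈ 18.757
Gain = 20 log₁₀(18.757) ≈ 25.46 dB
∠T = 87.44° − 69.54° = 17.90°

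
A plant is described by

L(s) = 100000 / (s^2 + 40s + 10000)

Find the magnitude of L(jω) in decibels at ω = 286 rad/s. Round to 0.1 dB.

2.8 dB

At s = jω = j286:
quadratic: (j286)² + 40·j286 + 10000 = -71796 + j11440 → |·| ≈ 72702, ∠ ≈ 170.95°
|L| = 100000 / 72702 ≈ 1.3755
Gain = 20 log₁₀(1.3755) ≈ 2.77 dB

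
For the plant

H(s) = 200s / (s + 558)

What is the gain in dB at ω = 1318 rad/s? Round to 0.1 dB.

At s = jω = j1318:
zero at origin: s = j1318 → |·| = 1318, ∠ = 90.00°
pole (s+558): 558 + j1318 → |·| = √(558²+1318²) = √2048488 ≈ 1431.3, ∠ = arctan(1318/558) ≈ 67.05°
|H| = 200 · 1318 / 1431.3 ≈ 184.17
Gain = 20 log₁₀(184.17) ≈ 45.30 dB

45.3 dB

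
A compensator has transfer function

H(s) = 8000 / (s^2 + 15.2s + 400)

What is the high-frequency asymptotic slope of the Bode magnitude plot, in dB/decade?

-40 dB/decade

Each pole contributes −20 dB/decade at high frequency; each zero contributes +20 dB/decade.
Net: 0 zero(s) − 2 pole(s) → -40 dB/decade.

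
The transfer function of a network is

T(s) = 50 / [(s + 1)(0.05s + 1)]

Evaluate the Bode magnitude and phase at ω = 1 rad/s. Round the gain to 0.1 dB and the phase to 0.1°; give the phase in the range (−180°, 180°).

31.0 dB, -47.9°

At ω = 1 rad/s:
pole (1 + j1·1) = 1 + j1 → |·| ≈ 1.4142, ∠ ≈ 45.00°
pole (1 + j1·0.05) = 1 + j0.05 → |·| ≈ 1.0012, ∠ ≈ 2.86°
|T| = 50 · 1 / (1.4142 · 1.0012) ≈ 35.313
Gain = 20 log₁₀(35.313) ≈ 30.96 dB
∠T = (0°) − (45.00° + 2.86°) = -47.86°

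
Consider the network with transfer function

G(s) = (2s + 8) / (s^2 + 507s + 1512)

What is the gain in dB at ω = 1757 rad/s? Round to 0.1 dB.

-59.2 dB

Substitute s = j1757:
Numerator: 2(j1757) + 8 = 8 + j3514
Denominator: (j1757)^2 + 507(j1757) + 1512 = -3085537 + j890799
|N| = √(8² + 3514²) ≈ 3514, ∠N ≈ 89.87°
|D| = √(3085537² + 890799²) ≈ 3.2116e+06, ∠D ≈ 163.90°
|G| = 3514 / 3.2116e+06 ≈ 0.0010942
Gain = 20 log₁₀(0.0010942) ≈ -59.22 dB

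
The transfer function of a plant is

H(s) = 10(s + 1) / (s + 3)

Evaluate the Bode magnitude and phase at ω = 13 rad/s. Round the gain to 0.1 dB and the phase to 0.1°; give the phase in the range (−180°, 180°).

19.8 dB, 8.6°

At s = jω = j13:
zero (s+1): 1 + j13 → |·| = √(1²+13²) = √170 ≈ 13.038, ∠ = arctan(13/1) ≈ 85.60°
pole (s+3): 3 + j13 → |·| = √(3²+13²) = √178 ≈ 13.342, ∠ = arctan(13/3) ≈ 77.01°
|H| = 10 · 13.038 / 13.342 ≈ 9.7721
Gain = 20 log₁₀(9.7721) ≈ 19.80 dB
∠H = 85.60° − 77.01° = 8.59°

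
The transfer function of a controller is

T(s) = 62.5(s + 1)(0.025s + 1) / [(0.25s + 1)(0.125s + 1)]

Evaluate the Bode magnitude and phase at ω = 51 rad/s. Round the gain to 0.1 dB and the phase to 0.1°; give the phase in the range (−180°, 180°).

At ω = 51 rad/s:
zero (1 + j51·1) = 1 + j51 → |·| ≈ 51.01, ∠ ≈ 88.88°
zero (1 + j51·0.025) = 1 + j1.275 → |·| ≈ 1.6204, ∠ ≈ 51.89°
pole (1 + j51·0.25) = 1 + j12.75 → |·| ≈ 12.789, ∠ ≈ 85.52°
pole (1 + j51·0.125) = 1 + j6.375 → |·| ≈ 6.453, ∠ ≈ 81.09°
|T| = 62.5 · 51.01 · 1.6204 / (12.789 · 6.453) ≈ 62.598
Gain = 20 log₁₀(62.598) ≈ 35.93 dB
∠T = (88.88° + 51.89°) − (85.52° + 81.09°) = -25.84°

35.9 dB, -25.8°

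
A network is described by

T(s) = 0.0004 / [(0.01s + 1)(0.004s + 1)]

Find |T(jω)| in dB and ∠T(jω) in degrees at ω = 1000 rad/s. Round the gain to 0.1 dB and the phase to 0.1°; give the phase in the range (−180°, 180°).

-100.3 dB, -160.3°

At ω = 1000 rad/s:
pole (1 + j1000·0.01) = 1 + j10 → |·| ≈ 10.05, ∠ ≈ 84.29°
pole (1 + j1000·0.004) = 1 + j4 → |·| ≈ 4.1231, ∠ ≈ 75.96°
|T| = 0.0004 · 1 / (10.05 · 4.1231) ≈ 9.6532e-06
Gain = 20 log₁₀(9.6532e-06) ≈ -100.31 dB
∠T = (0°) − (84.29° + 75.96°) = -160.25°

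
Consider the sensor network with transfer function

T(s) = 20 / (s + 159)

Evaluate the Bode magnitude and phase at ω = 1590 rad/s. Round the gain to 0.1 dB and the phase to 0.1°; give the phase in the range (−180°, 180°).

Substitute s = j1590:
Numerator: 20 = 20 + j0
Denominator: (j1590) + 159 = 159 + j1590
|N| = √(20² + 0²) ≈ 20, ∠N ≈ 0.00°
|D| = √(159² + 1590²) ≈ 1597.9, ∠D ≈ 84.29°
|T| = 20 / 1597.9 ≈ 0.012516
Gain = 20 log₁₀(0.012516) ≈ -38.05 dB
∠T = 0.00° − 84.29° = -84.29°

-38.1 dB, -84.3°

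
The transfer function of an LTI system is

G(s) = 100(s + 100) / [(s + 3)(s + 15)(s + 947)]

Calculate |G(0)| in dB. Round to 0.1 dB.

G(0) = 100·100 / (3·15·947) ≈ 0.23466
20 log₁₀(0.23466) ≈ -12.59 dB

-12.6 dB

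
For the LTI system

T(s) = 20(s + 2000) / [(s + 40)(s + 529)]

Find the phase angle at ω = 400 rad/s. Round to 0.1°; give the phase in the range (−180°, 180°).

At s = jω = j400:
zero (s+2000): 2000 + j400 → |·| = √(2000²+400²) = √4160000 ≈ 2039.6, ∠ = arctan(400/2000) ≈ 11.31°
pole (s+40): 40 + j400 → |·| = √(40²+400²) = √161600 ≈ 402, ∠ = arctan(400/40) ≈ 84.29°
pole (s+529): 529 + j400 → |·| = √(529²+400²) = √439841 ≈ 663.21, ∠ = arctan(400/529) ≈ 37.09°
∠T = 11.31° − 121.38° = -110.07°

-110.1°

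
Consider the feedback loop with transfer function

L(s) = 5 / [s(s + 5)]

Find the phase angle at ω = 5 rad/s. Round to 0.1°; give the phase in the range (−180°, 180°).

-135.0°

At s = jω = j5:
pole (s+5): 5 + j5 → |·| = √(5²+5²) = √50 ≈ 7.0711, ∠ = arctan(5/5) ≈ 45.00°
pole at origin: |s| = 5, ∠ = 90.00° (in denominator)
∠L = 0.00° − 135.00° = -135.00°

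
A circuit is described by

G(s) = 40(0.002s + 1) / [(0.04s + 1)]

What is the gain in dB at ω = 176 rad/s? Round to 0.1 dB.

15.5 dB

At ω = 176 rad/s:
zero (1 + j176·0.002) = 1 + j0.352 → |·| ≈ 1.0601, ∠ ≈ 19.39°
pole (1 + j176·0.04) = 1 + j7.04 → |·| ≈ 7.1107, ∠ ≈ 81.92°
|G| = 40 · 1.0601 / (7.1107) ≈ 5.9634
Gain = 20 log₁₀(5.9634) ≈ 15.51 dB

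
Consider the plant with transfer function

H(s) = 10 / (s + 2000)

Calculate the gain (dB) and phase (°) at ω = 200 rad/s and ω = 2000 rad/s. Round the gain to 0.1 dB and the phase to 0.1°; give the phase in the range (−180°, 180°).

ω = 200: -46.1 dB, -5.7°; ω = 2000: -49.0 dB, -45.0°

Substitute s = j200:
Numerator: 10 = 10 + j0
Denominator: (j200) + 2000 = 2000 + j200
|N| = √(10² + 0²) ≈ 10, ∠N ≈ 0.00°
|D| = √(2000² + 200²) ≈ 2010, ∠D ≈ 5.71°
|H| = 10 / 2010 ≈ 0.0049751
Gain = 20 log₁₀(0.0049751) ≈ -46.06 dB
∠H = 0.00° − 5.71° = -5.71°

Substitute s = j2000:
Numerator: 10 = 10 + j0
Denominator: (j2000) + 2000 = 2000 + j2000
|N| = √(10² + 0²) ≈ 10, ∠N ≈ 0.00°
|D| = √(2000² + 2000²) ≈ 2828.4, ∠D ≈ 45.00°
|H| = 10 / 2828.4 ≈ 0.0035356
Gain = 20 log₁₀(0.0035356) ≈ -49.03 dB
∠H = 0.00° − 45.00° = -45.00°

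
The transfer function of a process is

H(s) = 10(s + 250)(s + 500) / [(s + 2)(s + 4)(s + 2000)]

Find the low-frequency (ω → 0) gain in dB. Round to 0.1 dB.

H(0) = 10·250·500 / (2·4·2000) = 78.125
20 log₁₀(78.125) ≈ 37.86 dB

37.9 dB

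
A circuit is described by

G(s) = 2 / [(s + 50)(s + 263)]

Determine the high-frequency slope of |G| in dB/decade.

Each pole contributes −20 dB/decade at high frequency; each zero contributes +20 dB/decade.
Net: 0 zero(s) − 2 pole(s) → -40 dB/decade.

-40 dB/decade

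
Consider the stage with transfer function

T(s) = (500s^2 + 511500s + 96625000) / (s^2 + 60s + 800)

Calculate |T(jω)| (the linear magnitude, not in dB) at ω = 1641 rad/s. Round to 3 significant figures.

559

Substitute s = j1641:
Numerator: 500(j1641)^2 + 511500(j1641) + 96625000 = -1249815500 + j839371500
Denominator: (j1641)^2 + 60(j1641) + 800 = -2692081 + j98460
|N| = √(1249815500² + 839371500²) ≈ 1.5055e+09, ∠N ≈ 146.11°
|D| = √(2692081² + 98460²) ≈ 2.6939e+06, ∠D ≈ 177.91°
|T| = 1.5055e+09 / 2.6939e+06 ≈ 558.86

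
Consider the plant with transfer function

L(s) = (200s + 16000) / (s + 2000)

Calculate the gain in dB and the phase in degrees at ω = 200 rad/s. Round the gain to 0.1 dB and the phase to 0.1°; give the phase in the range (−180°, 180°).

Substitute s = j200:
Numerator: 200(j200) + 16000 = 16000 + j40000
Denominator: (j200) + 2000 = 2000 + j200
|N| = √(16000² + 40000²) ≈ 43081, ∠N ≈ 68.20°
|D| = √(2000² + 200²) ≈ 2010, ∠D ≈ 5.71°
|L| = 43081 / 2010 ≈ 21.433
Gain = 20 log₁₀(21.433) ≈ 26.62 dB
∠L = 68.20° − 5.71° = 62.49°

26.6 dB, 62.5°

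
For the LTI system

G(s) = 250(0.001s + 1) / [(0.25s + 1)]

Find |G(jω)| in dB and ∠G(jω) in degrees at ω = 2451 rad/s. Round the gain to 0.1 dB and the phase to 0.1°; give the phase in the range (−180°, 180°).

0.7 dB, -22.1°

At ω = 2451 rad/s:
zero (1 + j2451·0.001) = 1 + j2.451 → |·| ≈ 2.6471, ∠ ≈ 67.80°
pole (1 + j2451·0.25) = 1 + j612.75 → |·| ≈ 612.75, ∠ ≈ 89.91°
|G| = 250 · 2.6471 / (612.75) ≈ 1.08
Gain = 20 log₁₀(1.08) ≈ 0.67 dB
∠G = (67.80°) − (89.91°) = -22.11°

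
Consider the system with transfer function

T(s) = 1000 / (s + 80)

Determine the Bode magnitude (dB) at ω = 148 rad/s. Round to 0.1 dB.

15.5 dB

Substitute s = j148:
Numerator: 1000 = 1000 + j0
Denominator: (j148) + 80 = 80 + j148
|N| = √(1000² + 0²) ≈ 1000, ∠N ≈ 0.00°
|D| = √(80² + 148²) ≈ 168.24, ∠D ≈ 61.61°
|T| = 1000 / 168.24 ≈ 5.9439
Gain = 20 log₁₀(5.9439) ≈ 15.48 dB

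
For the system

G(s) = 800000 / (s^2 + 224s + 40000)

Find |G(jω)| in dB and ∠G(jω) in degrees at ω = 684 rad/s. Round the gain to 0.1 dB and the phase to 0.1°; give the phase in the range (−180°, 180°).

At s = jω = j684:
quadratic: (j684)² + 224·j684 + 40000 = -427856 + j153216 → |·| ≈ 4.5446e+05, ∠ ≈ 160.30°
|G| = 800000 / 4.5446e+05 ≈ 1.7603
Gain = 20 log₁₀(1.7603) ≈ 4.91 dB
∠G = 0.00° − 160.30° = -160.30°

4.9 dB, -160.3°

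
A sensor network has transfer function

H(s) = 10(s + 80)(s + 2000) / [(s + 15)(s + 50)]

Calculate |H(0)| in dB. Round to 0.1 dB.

66.6 dB

H(0) = 10·80·2000 / (15·50) ≈ 2133.3
20 log₁₀(2133.3) ≈ 66.58 dB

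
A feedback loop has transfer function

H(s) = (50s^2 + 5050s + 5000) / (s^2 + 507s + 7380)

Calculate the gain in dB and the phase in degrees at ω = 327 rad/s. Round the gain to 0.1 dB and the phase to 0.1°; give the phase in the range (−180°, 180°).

Substitute s = j327:
Numerator: 50(j327)^2 + 5050(j327) + 5000 = -5341450 + j1651350
Denominator: (j327)^2 + 507(j327) + 7380 = -99549 + j165789
|N| = √(5341450² + 1651350²) ≈ 5.5909e+06, ∠N ≈ 162.82°
|D| = √(99549² + 165789²) ≈ 1.9338e+05, ∠D ≈ 120.98°
|H| = 5.5909e+06 / 1.9338e+05 ≈ 28.911
Gain = 20 log₁₀(28.911) ≈ 29.22 dB
∠H = 162.82° − 120.98° = 41.84°

29.2 dB, 41.8°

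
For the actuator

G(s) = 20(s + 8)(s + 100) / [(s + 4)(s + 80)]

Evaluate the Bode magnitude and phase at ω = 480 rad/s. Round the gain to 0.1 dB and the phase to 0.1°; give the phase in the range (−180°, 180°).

At s = jω = j480:
zero (s+8): 8 + j480 → |·| = √(8²+480²) = √230464 ≈ 480.07, ∠ = arctan(480/8) ≈ 89.05°
zero (s+100): 100 + j480 → |·| = √(100²+480²) = √240400 ≈ 490.31, ∠ = arctan(480/100) ≈ 78.23°
pole (s+4): 4 + j480 → |·| = √(4²+480²) = √230416 ≈ 480.02, ∠ = arctan(480/4) ≈ 89.52°
pole (s+80): 80 + j480 → |·| = √(80²+480²) = √236800 ≈ 486.62, ∠ = arctan(480/80) ≈ 80.54°
|G| = 20 · 2.3538e+05 / 2.3359e+05 ≈ 20.153
Gain = 20 log₁₀(20.153) ≈ 26.09 dB
∠G = 167.28° − 170.06° = -2.78°

26.1 dB, -2.8°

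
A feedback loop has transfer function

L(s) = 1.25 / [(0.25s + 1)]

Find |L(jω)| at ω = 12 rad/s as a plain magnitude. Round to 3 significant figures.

0.395

At ω = 12 rad/s:
pole (1 + j12·0.25) = 1 + j3 → |·| ≈ 3.1623, ∠ ≈ 71.57°
|L| = 1.25 · 1 / (3.1623) ≈ 0.39528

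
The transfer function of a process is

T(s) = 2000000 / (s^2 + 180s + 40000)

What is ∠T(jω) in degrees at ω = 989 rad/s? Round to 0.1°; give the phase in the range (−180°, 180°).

At s = jω = j989:
quadratic: (j989)² + 180·j989 + 40000 = -938121 + j178020 → |·| ≈ 9.5486e+05, ∠ ≈ 169.26°
∠T = 0.00° − 169.26° = -169.26°

-169.3°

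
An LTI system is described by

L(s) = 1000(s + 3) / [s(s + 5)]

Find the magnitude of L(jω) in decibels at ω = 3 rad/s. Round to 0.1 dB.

47.7 dB

At s = jω = j3:
zero (s+3): 3 + j3 → |·| = √(3²+3²) = √18 ≈ 4.2426, ∠ = arctan(3/3) ≈ 45.00°
pole (s+5): 5 + j3 → |·| = √(5²+3²) = √34 ≈ 5.831, ∠ = arctan(3/5) ≈ 30.96°
pole at origin: |s| = 3, ∠ = 90.00° (in denominator)
|L| = 1000 · 4.2426 / 17.493 ≈ 242.53
Gain = 20 log₁₀(242.53) ≈ 47.70 dB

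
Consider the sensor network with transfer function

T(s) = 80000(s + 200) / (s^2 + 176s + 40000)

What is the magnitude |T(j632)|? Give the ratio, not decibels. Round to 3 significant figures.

141

At s = jω = j632:
zero (s+200): 200 + j632 → |·| = √(200²+632²) = √439424 ≈ 662.89, ∠ = arctan(632/200) ≈ 72.44°
quadratic: (j632)² + 176·j632 + 40000 = -359424 + j111232 → |·| ≈ 3.7624e+05, ∠ ≈ 162.80°
|T| = 80000 · 662.89 / 3.7624e+05 ≈ 140.95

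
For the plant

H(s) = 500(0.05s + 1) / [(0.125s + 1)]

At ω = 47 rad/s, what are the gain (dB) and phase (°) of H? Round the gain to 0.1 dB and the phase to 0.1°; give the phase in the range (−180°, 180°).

46.6 dB, -13.4°

At ω = 47 rad/s:
zero (1 + j47·0.05) = 1 + j2.35 → |·| ≈ 2.5539, ∠ ≈ 66.95°
pole (1 + j47·0.125) = 1 + j5.875 → |·| ≈ 5.9595, ∠ ≈ 80.34°
|H| = 500 · 2.5539 / (5.9595) ≈ 214.27
Gain = 20 log₁₀(214.27) ≈ 46.62 dB
∠H = (66.95°) − (80.34°) = -13.39°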